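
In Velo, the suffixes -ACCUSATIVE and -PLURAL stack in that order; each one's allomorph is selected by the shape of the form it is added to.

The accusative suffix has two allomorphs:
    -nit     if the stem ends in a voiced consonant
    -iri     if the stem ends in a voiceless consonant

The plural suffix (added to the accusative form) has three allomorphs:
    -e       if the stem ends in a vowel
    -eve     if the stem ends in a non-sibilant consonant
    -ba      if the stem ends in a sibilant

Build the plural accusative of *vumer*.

The final consonant of *vumer* is /r/, which is voiced, so the accusative suffix is -nit, giving *vumernit*.
The final sound of the accusative form *vumernit* is /t/, which is a non-sibilant consonant, so the plural suffix is -eve, giving *vumerniteve*.

vumerniteve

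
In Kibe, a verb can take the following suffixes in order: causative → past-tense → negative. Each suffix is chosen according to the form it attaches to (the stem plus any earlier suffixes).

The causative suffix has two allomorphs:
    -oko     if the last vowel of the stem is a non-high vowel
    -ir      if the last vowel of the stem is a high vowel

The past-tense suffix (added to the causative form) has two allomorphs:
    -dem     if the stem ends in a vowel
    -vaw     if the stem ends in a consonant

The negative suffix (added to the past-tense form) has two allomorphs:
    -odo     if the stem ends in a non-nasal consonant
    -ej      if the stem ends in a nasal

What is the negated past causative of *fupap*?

fupapokodemej

The last vowel of *fupap* is /a/, which is a non-high vowel, so the causative suffix is -oko, giving *fupapoko*.
Since the final sound of the causative form *fupapoko* is /o/ (a vowel), it takes -dem, giving *fupapokodem*.
The past-tense form *fupapokodem*: final consonant = /m/, a nasal → -ej → *fupapokodemej*.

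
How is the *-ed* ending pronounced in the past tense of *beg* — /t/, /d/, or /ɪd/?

/d/

The stem *beg* ends in a voiced sound other than /d/.
The -ed suffix is realized as /ɪd/ after /t, d/; as /t/ after other voiceless consonants; and as /d/ after other voiced sounds.
So -ed on *beg* is pronounced /d/.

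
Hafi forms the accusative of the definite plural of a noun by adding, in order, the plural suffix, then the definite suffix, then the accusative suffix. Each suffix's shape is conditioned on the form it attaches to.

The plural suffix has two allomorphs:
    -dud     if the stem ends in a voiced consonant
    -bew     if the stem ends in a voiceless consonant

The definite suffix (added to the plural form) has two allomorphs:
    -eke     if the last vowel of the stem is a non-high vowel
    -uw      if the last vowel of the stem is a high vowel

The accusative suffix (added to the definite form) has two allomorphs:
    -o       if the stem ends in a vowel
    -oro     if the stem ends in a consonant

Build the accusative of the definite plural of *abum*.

*abum* — final consonant /m/ (voiced) → -dud → *abumdud*.
The plural form *abumdud*: last vowel = /u/, a high vowel → -uw → *abumduduw*.
Since the final sound of the definite form *abumduduw* is /w/ (a consonant), it takes -oro, giving *abumduduworo*.

abumduduworo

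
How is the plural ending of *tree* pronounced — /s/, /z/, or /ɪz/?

/z/

The stem *tree* ends in a voiced non-sibilant sound.
The plural suffix surfaces as /ɪz/ after sibilants, /s/ after other voiceless consonants, and /z/ after other voiced sounds.
So the plural -s on *tree* is pronounced /z/.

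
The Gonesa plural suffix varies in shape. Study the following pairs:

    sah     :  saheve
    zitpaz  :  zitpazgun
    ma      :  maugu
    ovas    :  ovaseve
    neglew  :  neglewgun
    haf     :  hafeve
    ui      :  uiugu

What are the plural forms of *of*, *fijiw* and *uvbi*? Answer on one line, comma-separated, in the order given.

The pattern is voicing of the final sound: -eve when the stem ends in a voiceless consonant (*sah*, *ovas*, *haf*); -gun when the stem ends in a voiced consonant (*zitpaz*, *neglew*); -ugu when the stem ends in a vowel (*ma*, *ui*).
*of*: final sound = /f/, a voiceless consonant → -eve → *ofeve*.
Since the final sound of *fijiw* is /w/ (a voiced consonant), it takes -gun, giving *fijiwgun*.
The final sound of *uvbi* is /i/, which is a vowel, so the suffix is -ugu, giving *uvbiugu*.

ofeve, fijiwgun, uvbiugu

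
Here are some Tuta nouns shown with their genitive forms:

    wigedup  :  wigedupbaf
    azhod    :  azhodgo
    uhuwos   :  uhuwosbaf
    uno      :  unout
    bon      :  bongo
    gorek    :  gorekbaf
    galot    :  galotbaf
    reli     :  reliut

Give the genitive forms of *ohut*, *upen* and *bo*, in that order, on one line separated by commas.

The suffix is conditioned by the final sound: -baf when the stem ends in a voiceless consonant (*wigedup*, *uhuwos*, *gorek*, *galot*); -go when the stem ends in a voiced consonant (*azhod*, *bon*); -ut when the stem ends in a vowel (*uno*, *reli*).
*ohut* — final sound /t/ (a voiceless consonant) → -baf → *ohutbaf*.
The final sound of *upen* is /n/, which is a voiced consonant, so the suffix is -go, giving *upengo*.
*bo*: final sound = /o/, a vowel → -ut → *bout*.

ohutbaf, upengo, bout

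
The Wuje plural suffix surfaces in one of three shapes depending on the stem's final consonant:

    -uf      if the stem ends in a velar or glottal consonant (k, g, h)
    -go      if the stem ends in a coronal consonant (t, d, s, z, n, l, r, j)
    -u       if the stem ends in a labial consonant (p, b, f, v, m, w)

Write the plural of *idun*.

*idun* — final consonant /n/ (coronal) → -go → *idungo*.

idungo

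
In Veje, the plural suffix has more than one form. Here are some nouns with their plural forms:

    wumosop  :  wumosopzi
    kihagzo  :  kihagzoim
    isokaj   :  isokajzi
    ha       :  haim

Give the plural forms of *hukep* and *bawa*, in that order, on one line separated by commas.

Looking at the final sound of each stem: -zi when the stem ends in a consonant (*wumosop*, *isokaj*); -im when the stem ends in a vowel (*kihagzo*, *ha*).
*hukep*: final sound = /p/, a consonant → -zi → *hukepzi*.
Since the final sound of *bawa* is /a/ (a vowel), it takes -im, giving *bawaim*.

hukepzi, bawaim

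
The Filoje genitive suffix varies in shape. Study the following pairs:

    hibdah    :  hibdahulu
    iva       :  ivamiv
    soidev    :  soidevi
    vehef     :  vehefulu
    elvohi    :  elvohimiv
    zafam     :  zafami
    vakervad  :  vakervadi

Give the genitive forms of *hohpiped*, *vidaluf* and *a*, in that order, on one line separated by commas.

hohpipedi, vidalufulu, amiv

The suffix is conditioned by the final sound: -ulu when the stem ends in a voiceless consonant (*hibdah*, *vehef*); -i when the stem ends in a voiced consonant (*soidev*, *zafam*, *vakervad*); -miv when the stem ends in a vowel (*iva*, *elvohi*).
Since the final sound of *hohpiped* is /d/ (a voiced consonant), it takes -i, giving *hohpipedi*.
The final sound of *vidaluf* is /f/, which is a voiceless consonant, so the suffix is -ulu, giving *vidalufulu*.
*a* — final sound /a/ (a vowel) → -miv → *amiv*.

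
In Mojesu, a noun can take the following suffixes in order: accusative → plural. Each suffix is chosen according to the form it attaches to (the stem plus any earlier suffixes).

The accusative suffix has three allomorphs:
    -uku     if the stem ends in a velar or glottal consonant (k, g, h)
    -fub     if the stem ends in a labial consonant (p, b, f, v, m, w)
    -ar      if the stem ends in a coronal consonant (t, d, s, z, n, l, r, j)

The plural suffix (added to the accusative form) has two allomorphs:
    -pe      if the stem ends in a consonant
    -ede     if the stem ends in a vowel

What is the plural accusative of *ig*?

igukuede

*ig*: final consonant = /g/, velar/glottal → -uku → *iguku*.
The accusative form *iguku* — final sound /u/ (a vowel) → -ede → *igukuede*.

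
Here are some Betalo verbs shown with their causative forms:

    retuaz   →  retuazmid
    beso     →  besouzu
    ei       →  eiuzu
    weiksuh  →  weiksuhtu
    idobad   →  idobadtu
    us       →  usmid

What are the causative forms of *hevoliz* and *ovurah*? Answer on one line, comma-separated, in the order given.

hevolizmid, ovurahtu

The pattern is sibilance of the final sound: -mid when the stem ends in a sibilant (*retuaz*, *us*); -tu when the stem ends in a non-sibilant consonant (*weiksuh*, *idobad*); -uzu when the stem ends in a vowel (*beso*, *ei*).
The final sound of *hevoliz* is /z/, which is a sibilant, so the suffix is -mid, giving *hevolizmid*.
*ovurah* — final sound /h/ (a non-sibilant consonant) → -tu → *ovurahtu*.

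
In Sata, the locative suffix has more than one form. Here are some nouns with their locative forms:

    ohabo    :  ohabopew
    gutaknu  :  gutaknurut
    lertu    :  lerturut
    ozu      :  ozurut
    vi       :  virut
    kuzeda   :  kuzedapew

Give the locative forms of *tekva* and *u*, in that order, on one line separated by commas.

tekvapew, urut

The alternation tracks the last vowel of the stem — -rut when the last vowel of the stem is a high vowel (*gutaknu*, *lertu*, *ozu*, *vi*); -pew when the last vowel of the stem is a non-high vowel (*ohabo*, *kuzeda*).
The last vowel of *tekva* is /a/, which is a non-high vowel, so the suffix is -pew, giving *tekvapew*.
Since the last vowel of *u* is /u/ (a high vowel), it takes -rut, giving *urut*.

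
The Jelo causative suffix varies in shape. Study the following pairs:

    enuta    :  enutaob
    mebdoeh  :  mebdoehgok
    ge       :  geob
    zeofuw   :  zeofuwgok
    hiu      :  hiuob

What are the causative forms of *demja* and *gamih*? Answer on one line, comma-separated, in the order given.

The suffix is conditioned by the final sound: -gok when the stem ends in a consonant (*mebdoeh*, *zeofuw*); -ob when the stem ends in a vowel (*enuta*, *ge*, *hiu*).
The final sound of *demja* is /a/, which is a vowel, so the suffix is -ob, giving *demjaob*.
*gamih*: final sound = /h/, a consonant → -gok → *gamihgok*.

demjaob, gamihgok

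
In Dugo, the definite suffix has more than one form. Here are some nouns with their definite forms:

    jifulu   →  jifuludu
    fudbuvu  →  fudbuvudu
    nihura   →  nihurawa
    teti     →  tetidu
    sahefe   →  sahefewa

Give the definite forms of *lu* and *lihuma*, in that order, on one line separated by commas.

The alternation tracks the last vowel of the stem — -du when the last vowel of the stem is a high vowel (*jifulu*, *fudbuvu*, *teti*); -wa when the last vowel of the stem is a non-high vowel (*nihura*, *sahefe*).
*lu*: last vowel = /u/, a high vowel → -du → *ludu*.
The last vowel of *lihuma* is /a/, which is a non-high vowel, so the suffix is -wa, giving *lihumawa*.

ludu, lihumawa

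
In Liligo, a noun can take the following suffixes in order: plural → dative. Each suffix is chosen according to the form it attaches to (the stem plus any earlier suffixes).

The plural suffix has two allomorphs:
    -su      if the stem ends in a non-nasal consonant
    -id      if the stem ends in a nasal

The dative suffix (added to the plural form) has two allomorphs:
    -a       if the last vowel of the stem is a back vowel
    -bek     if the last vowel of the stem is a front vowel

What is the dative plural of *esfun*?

The final consonant of *esfun* is /n/, which is a nasal, so the plural suffix is -id, giving *esfunid*.
The plural form *esfunid*: last vowel = /i/, a front vowel → -bek → *esfunidbek*.

esfunidbek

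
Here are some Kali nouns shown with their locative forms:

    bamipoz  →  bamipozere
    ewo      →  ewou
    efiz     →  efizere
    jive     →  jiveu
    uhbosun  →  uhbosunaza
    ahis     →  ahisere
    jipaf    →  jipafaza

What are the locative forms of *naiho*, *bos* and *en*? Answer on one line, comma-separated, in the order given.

The suffix is conditioned by the final sound: -ere when the stem ends in a sibilant (*bamipoz*, *efiz*, *ahis*); -aza when the stem ends in a non-sibilant consonant (*uhbosun*, *jipaf*); -u when the stem ends in a vowel (*ewo*, *jive*).
*naiho*: final sound = /o/, a vowel → -u → *naihou*.
*bos* — final sound /s/ (a sibilant) → -ere → *bosere*.
The final sound of *en* is /n/, which is a non-sibilant consonant, so the suffix is -aza, giving *enaza*.

naihou, bosere, enaza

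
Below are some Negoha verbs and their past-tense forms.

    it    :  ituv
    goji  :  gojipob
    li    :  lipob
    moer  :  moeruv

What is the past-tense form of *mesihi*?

mesihipob

The alternation tracks the final sound of the stem — -uv when the stem ends in a consonant (*it*, *moer*); -pob when the stem ends in a vowel (*goji*, *li*).
The final sound of *mesihi* is /i/, which is a vowel, so the suffix is -pob, giving *mesihipob*.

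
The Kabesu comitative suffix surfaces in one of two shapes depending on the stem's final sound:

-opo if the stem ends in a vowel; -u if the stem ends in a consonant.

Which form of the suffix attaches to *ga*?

-opo

The final sound of *ga* is /a/, which is a vowel, so the suffix is -opo.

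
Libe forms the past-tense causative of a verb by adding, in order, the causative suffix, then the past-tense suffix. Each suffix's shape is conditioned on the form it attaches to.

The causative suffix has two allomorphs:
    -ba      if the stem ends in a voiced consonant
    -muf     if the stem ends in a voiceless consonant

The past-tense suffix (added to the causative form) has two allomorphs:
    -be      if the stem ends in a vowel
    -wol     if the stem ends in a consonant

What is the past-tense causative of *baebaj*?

baebajbabe

*baebaj* — final consonant /j/ (voiced) → -ba → *baebajba*.
The final sound of the causative form *baebajba* is /a/, which is a vowel, so the past-tense suffix is -be, giving *baebajbabe*.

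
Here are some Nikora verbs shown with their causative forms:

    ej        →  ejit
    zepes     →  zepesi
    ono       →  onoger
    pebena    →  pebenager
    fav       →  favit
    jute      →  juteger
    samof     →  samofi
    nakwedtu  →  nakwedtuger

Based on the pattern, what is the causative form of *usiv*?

The alternation tracks the final sound of the stem — -i when the stem ends in a voiceless consonant (*zepes*, *samof*); -it when the stem ends in a voiced consonant (*ej*, *fav*); -ger when the stem ends in a vowel (*ono*, *pebena*, *jute*, *nakwedtu*).
*usiv* — final sound /v/ (a voiced consonant) → -it → *usivit*.

usivit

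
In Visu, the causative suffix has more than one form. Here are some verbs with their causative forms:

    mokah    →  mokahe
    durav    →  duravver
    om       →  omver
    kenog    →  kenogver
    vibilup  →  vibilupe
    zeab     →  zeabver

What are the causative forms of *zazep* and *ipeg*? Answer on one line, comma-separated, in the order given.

The pattern is voicing of the final consonant: -e when the stem ends in a voiceless consonant (*mokah*, *vibilup*); -ver when the stem ends in a voiced consonant (*durav*, *om*, *kenog*, *zeab*).
The final consonant of *zazep* is /p/, which is voiceless, so the suffix is -e, giving *zazepe*.
Since the final consonant of *ipeg* is /g/ (voiced), it takes -ver, giving *ipegver*.

zazepe, ipegver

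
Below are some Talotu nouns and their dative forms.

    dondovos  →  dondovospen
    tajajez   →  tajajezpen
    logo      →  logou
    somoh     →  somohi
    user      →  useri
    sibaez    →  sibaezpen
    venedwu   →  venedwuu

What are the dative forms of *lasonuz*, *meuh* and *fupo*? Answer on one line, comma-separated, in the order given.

lasonuzpen, meuhi, fupou

The pattern is sibilance of the final sound: -pen when the stem ends in a sibilant (*dondovos*, *tajajez*, *sibaez*); -i when the stem ends in a non-sibilant consonant (*somoh*, *user*); -u when the stem ends in a vowel (*logo*, *venedwu*).
*lasonuz* — final sound /z/ (a sibilant) → -pen → *lasonuzpen*.
The final sound of *meuh* is /h/, which is a non-sibilant consonant, so the suffix is -i, giving *meuhi*.
Since the final sound of *fupo* is /o/ (a vowel), it takes -u, giving *fupou*.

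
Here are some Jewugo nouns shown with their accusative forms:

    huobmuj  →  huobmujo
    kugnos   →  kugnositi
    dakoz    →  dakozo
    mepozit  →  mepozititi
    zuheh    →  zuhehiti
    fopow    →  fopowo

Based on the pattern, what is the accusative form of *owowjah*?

The alternation tracks the final consonant of the stem — -iti when the stem ends in a voiceless consonant (*kugnos*, *mepozit*, *zuheh*); -o when the stem ends in a voiced consonant (*huobmuj*, *dakoz*, *fopow*).
Since the final consonant of *owowjah* is /h/ (voiceless), it takes -iti, giving *owowjahiti*.

owowjahiti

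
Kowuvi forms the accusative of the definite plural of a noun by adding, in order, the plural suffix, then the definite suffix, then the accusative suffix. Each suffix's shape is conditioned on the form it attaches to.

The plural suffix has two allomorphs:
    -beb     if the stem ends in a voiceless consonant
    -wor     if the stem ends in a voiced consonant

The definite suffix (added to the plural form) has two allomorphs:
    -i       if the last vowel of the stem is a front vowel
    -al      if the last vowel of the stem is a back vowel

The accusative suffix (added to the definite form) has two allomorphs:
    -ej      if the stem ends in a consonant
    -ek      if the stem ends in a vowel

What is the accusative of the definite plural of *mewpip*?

The final consonant of *mewpip* is /p/, which is voiceless, so the plural suffix is -beb, giving *mewpipbeb*.
The plural form *mewpipbeb* — last vowel /e/ (a front vowel) → -i → *mewpipbebi*.
The definite form *mewpipbebi*: final sound = /i/, a vowel → -ek → *mewpipbebiek*.

mewpipbebiek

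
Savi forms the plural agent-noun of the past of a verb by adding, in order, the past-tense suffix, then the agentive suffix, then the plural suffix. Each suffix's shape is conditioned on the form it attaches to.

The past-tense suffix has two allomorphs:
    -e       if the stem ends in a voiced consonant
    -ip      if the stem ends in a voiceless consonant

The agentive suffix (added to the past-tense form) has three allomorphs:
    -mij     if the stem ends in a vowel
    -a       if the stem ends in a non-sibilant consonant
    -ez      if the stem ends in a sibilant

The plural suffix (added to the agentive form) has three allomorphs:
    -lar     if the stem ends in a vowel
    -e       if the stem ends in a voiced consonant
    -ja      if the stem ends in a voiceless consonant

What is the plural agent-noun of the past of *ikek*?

Since the final consonant of *ikek* is /k/ (voiceless), it takes -ip, giving *ikekip*.
The past-tense form *ikekip*: final sound = /p/, a non-sibilant consonant → -a → *ikekipa*.
The agentive form *ikekipa* — final sound /a/ (a vowel) → -lar → *ikekipalar*.

ikekipalar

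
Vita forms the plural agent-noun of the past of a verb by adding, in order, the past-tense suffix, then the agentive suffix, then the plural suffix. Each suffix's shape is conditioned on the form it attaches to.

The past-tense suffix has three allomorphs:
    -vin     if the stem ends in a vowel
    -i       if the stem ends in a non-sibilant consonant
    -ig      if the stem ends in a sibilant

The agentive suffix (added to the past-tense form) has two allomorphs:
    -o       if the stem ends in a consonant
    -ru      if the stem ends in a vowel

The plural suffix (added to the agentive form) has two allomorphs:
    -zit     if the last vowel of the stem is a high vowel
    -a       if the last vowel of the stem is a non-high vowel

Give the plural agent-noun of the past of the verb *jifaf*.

The final sound of *jifaf* is /f/, which is a non-sibilant consonant, so the past-tense suffix is -i, giving *jifafi*.
The final sound of the past-tense form *jifafi* is /i/, which is a vowel, so the agentive suffix is -ru, giving *jifafiru*.
The agentive form *jifafiru* — last vowel /u/ (a high vowel) → -zit → *jifafiruzit*.

jifafiruzit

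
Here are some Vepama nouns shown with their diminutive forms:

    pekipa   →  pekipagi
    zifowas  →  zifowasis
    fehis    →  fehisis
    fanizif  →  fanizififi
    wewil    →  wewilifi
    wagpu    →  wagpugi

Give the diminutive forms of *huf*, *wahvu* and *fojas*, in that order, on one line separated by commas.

hufifi, wahvugi, fojasis

The alternation tracks the final sound of the stem — -is when the stem ends in a sibilant (*zifowas*, *fehis*); -ifi when the stem ends in a non-sibilant consonant (*fanizif*, *wewil*); -gi when the stem ends in a vowel (*pekipa*, *wagpu*).
The final sound of *huf* is /f/, which is a non-sibilant consonant, so the suffix is -ifi, giving *hufifi*.
Since the final sound of *wahvu* is /u/ (a vowel), it takes -gi, giving *wahvugi*.
*fojas* — final sound /s/ (a sibilant) → -is → *fojasis*.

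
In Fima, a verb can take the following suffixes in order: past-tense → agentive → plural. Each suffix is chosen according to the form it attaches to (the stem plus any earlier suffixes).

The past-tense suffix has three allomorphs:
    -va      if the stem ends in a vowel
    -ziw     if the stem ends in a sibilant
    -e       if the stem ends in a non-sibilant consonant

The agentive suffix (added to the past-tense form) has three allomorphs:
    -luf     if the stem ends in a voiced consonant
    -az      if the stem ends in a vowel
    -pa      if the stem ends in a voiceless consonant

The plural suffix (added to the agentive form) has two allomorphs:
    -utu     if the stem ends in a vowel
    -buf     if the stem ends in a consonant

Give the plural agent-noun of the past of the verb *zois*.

*zois*: final sound = /s/, a sibilant → -ziw → *zoisziw*.
The past-tense form *zoisziw* — final sound /w/ (a voiced consonant) → -luf → *zoisziwluf*.
The agentive form *zoisziwluf* — final sound /f/ (a consonant) → -buf → *zoisziwlufbuf*.

zoisziwlufbuf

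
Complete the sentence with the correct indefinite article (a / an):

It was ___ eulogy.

a

The indefinite article is chosen by the initial *sound* of the following word, not its spelling.
*eulogy* begins with the sound /juː/ (eu pronounced /juː/) — a consonant sound.
So the article is *a*: It was a eulogy.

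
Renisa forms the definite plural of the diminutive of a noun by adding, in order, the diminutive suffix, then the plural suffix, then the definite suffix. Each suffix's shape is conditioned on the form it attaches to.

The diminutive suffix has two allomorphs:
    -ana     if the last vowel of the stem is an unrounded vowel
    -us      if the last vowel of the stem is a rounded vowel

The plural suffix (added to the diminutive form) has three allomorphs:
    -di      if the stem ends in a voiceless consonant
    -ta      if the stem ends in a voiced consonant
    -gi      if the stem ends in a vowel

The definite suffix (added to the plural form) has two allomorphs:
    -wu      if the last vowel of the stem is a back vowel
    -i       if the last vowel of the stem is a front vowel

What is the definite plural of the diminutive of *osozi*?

*osozi* — last vowel /i/ (an unrounded vowel) → -ana → *osoziana*.
Since the final sound of the diminutive form *osoziana* is /a/ (a vowel), it takes -gi, giving *osozianagi*.
Since the last vowel of the plural form *osozianagi* is /i/ (a front vowel), it takes -i, giving *osozianagii*.

osozianagii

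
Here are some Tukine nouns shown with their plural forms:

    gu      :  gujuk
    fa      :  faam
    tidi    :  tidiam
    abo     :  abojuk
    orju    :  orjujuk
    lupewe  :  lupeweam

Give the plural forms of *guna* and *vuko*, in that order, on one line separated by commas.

Looking at the last vowel of each stem: -juk when the last vowel of the stem is a rounded vowel (*gu*, *abo*, *orju*); -am when the last vowel of the stem is an unrounded vowel (*fa*, *tidi*, *lupewe*).
The last vowel of *guna* is /a/, which is an unrounded vowel, so the suffix is -am, giving *gunaam*.
*vuko* — last vowel /o/ (a rounded vowel) → -juk → *vukojuk*.

gunaam, vukojuk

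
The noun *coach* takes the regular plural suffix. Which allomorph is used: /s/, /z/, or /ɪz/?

/ɪz/

The stem *coach* ends in a sibilant (/s, z, ʃ, ʒ, tʃ, dʒ/).
The plural suffix surfaces as /ɪz/ after sibilants, /s/ after other voiceless consonants, and /z/ after other voiced sounds.
So the plural -s on *coach* is pronounced /ɪz/.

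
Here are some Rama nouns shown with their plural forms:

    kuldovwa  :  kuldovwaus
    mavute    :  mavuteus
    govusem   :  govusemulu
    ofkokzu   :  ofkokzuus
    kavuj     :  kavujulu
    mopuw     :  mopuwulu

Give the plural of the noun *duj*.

The alternation tracks the final sound of the stem — -ulu when the stem ends in a consonant (*govusem*, *kavuj*, *mopuw*); -us when the stem ends in a vowel (*kuldovwa*, *mavute*, *ofkokzu*).
The final sound of *duj* is /j/, which is a consonant, so the suffix is -ulu, giving *dujulu*.

dujulu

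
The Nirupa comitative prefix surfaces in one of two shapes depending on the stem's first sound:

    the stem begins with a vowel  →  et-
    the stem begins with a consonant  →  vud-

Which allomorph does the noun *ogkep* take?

et-

Since the first sound of *ogkep* is /o/ (a vowel), it takes et-.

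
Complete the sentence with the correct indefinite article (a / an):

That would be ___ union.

a

The indefinite article is chosen by the initial *sound* of the following word, not its spelling.
*union* begins with the sound /juː/ (u pronounced /juː/) — a consonant sound.
So the article is *a*: That would be a union.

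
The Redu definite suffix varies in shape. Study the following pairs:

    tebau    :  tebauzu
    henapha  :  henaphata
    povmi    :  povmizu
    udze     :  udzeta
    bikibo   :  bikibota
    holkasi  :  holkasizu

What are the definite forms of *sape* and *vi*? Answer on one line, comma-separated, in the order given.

sapeta, vizu

Looking at the last vowel of each stem: -zu when the last vowel of the stem is a high vowel (*tebau*, *povmi*, *holkasi*); -ta when the last vowel of the stem is a non-high vowel (*henapha*, *udze*, *bikibo*).
*sape* — last vowel /e/ (a non-high vowel) → -ta → *sapeta*.
*vi*: last vowel = /i/, a high vowel → -zu → *vizu*.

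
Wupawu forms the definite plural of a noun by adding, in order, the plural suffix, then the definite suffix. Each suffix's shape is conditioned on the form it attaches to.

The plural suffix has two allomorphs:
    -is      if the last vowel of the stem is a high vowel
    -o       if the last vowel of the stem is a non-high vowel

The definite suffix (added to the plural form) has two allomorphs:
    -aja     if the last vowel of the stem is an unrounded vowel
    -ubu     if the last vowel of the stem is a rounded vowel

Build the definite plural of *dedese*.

*dedese*: last vowel = /e/, a non-high vowel → -o → *dedeseo*.
The plural form *dedeseo* — last vowel /o/ (a rounded vowel) → -ubu → *dedeseoubu*.

dedeseoubu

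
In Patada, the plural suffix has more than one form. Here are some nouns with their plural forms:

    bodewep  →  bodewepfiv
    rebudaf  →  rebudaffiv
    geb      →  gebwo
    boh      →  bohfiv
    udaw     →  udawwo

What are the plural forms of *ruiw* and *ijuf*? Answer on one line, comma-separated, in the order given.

ruiwwo, ijuffiv

The pattern is voicing of the final consonant: -fiv when the stem ends in a voiceless consonant (*bodewep*, *rebudaf*, *boh*); -wo when the stem ends in a voiced consonant (*geb*, *udaw*).
*ruiw*: final consonant = /w/, voiced → -wo → *ruiwwo*.
Since the final consonant of *ijuf* is /f/ (voiceless), it takes -fiv, giving *ijuffiv*.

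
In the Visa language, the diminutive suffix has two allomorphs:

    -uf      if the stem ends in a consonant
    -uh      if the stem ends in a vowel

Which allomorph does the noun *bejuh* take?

-uf

*bejuh*: final sound = /h/, a consonant → -uf.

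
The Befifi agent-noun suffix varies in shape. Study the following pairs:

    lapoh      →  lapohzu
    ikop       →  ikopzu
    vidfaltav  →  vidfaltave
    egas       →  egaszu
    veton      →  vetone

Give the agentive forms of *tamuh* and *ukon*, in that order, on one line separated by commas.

tamuhzu, ukone

The pattern is voicing of the final consonant: -zu when the stem ends in a voiceless consonant (*lapoh*, *ikop*, *egas*); -e when the stem ends in a voiced consonant (*vidfaltav*, *veton*).
The final consonant of *tamuh* is /h/, which is voiceless, so the suffix is -zu, giving *tamuhzu*.
The final consonant of *ukon* is /n/, which is voiced, so the suffix is -e, giving *ukone*.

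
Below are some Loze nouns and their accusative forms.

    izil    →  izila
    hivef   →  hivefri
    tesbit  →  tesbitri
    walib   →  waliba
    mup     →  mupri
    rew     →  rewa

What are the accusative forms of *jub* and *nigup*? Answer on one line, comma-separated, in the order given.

juba, nigupri

Looking at the final consonant of each stem: -ri when the stem ends in a voiceless consonant (*hivef*, *tesbit*, *mup*); -a when the stem ends in a voiced consonant (*izil*, *walib*, *rew*).
*jub*: final consonant = /b/, voiced → -a → *juba*.
Since the final consonant of *nigup* is /p/ (voiceless), it takes -ri, giving *nigupri*.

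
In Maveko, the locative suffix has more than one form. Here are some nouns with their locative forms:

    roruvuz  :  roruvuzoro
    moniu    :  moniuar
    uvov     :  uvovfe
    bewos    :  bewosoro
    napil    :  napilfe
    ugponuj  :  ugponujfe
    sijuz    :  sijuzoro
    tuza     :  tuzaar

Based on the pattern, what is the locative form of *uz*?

uzoro

Looking at the final sound of each stem: -oro when the stem ends in a sibilant (*roruvuz*, *bewos*, *sijuz*); -fe when the stem ends in a non-sibilant consonant (*uvov*, *napil*, *ugponuj*); -ar when the stem ends in a vowel (*moniu*, *tuza*).
*uz* — final sound /z/ (a sibilant) → -oro → *uzoro*.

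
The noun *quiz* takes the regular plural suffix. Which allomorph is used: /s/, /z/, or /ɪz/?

The stem *quiz* ends in a sibilant (/s, z, ʃ, ʒ, tʃ, dʒ/).
The plural suffix surfaces as /ɪz/ after sibilants, /s/ after other voiceless consonants, and /z/ after other voiced sounds.
So the plural -s on *quiz* is pronounced /ɪz/.

/ɪz/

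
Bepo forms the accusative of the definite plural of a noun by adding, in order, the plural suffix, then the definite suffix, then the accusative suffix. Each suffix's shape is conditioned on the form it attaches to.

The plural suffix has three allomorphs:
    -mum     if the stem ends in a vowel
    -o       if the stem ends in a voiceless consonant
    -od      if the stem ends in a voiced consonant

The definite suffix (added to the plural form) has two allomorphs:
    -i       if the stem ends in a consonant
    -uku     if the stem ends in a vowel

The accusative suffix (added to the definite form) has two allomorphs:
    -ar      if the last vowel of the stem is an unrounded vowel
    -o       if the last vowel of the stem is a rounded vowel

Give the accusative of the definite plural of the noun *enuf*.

enufoukuo

Since the final sound of *enuf* is /f/ (a voiceless consonant), it takes -o, giving *enufo*.
The final sound of the plural form *enufo* is /o/, which is a vowel, so the definite suffix is -uku, giving *enufouku*.
The last vowel of the definite form *enufouku* is /u/, which is a rounded vowel, so the accusative suffix is -o, giving *enufoukuo*.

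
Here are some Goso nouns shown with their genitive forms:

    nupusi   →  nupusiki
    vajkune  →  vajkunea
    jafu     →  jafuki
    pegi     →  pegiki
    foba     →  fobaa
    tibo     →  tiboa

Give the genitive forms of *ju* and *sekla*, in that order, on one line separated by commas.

juki, seklaa

The suffix is conditioned by the last vowel: -ki when the last vowel of the stem is a high vowel (*nupusi*, *jafu*, *pegi*); -a when the last vowel of the stem is a non-high vowel (*vajkune*, *foba*, *tibo*).
*ju* — last vowel /u/ (a high vowel) → -ki → *juki*.
The last vowel of *sekla* is /a/, which is a non-high vowel, so the suffix is -a, giving *seklaa*.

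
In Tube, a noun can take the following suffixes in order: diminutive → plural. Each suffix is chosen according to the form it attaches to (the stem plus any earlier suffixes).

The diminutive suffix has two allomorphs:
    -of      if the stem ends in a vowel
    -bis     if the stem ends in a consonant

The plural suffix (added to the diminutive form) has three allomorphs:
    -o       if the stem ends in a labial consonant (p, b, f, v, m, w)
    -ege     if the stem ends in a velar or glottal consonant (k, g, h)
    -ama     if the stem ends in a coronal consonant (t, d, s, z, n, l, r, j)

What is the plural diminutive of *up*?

upbisama

*up* — final sound /p/ (a consonant) → -bis → *upbis*.
The final consonant of the diminutive form *upbis* is /s/, which is coronal, so the plural suffix is -ama, giving *upbisama*.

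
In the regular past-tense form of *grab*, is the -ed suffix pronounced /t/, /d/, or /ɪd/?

The stem *grab* ends in a voiced sound other than /d/.
The -ed suffix is realized as /ɪd/ after /t, d/; as /t/ after other voiceless consonants; and as /d/ after other voiced sounds.
So -ed on *grab* is pronounced /d/.

/d/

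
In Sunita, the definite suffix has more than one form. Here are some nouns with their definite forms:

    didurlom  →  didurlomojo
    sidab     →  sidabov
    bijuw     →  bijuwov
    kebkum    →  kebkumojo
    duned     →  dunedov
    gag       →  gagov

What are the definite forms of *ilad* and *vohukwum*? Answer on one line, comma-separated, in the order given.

iladov, vohukwumojo

The alternation tracks the final consonant of the stem — -ojo when the stem ends in a nasal (*didurlom*, *kebkum*); -ov when the stem ends in a non-nasal consonant (*sidab*, *bijuw*, *duned*, *gag*).
*ilad* — final consonant /d/ (non-nasal) → -ov → *iladov*.
*vohukwum*: final consonant = /m/, a nasal → -ojo → *vohukwumojo*.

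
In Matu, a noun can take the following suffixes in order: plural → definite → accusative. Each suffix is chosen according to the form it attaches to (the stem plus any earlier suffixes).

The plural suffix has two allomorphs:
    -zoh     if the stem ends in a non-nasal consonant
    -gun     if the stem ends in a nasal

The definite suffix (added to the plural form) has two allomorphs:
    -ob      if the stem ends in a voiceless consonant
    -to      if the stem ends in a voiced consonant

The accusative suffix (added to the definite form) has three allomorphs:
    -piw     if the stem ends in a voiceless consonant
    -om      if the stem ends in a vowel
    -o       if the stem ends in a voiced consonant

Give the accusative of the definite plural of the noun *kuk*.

The final consonant of *kuk* is /k/, which is non-nasal, so the plural suffix is -zoh, giving *kukzoh*.
The plural form *kukzoh*: final consonant = /h/, voiceless → -ob → *kukzohob*.
Since the final sound of the definite form *kukzohob* is /b/ (a voiced consonant), it takes -o, giving *kukzohobo*.

kukzohobo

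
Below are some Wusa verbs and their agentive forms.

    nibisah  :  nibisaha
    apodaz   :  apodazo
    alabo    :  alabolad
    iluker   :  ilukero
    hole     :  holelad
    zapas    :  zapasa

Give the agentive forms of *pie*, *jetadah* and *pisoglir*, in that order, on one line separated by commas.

pielad, jetadaha, pisogliro

Looking at the final sound of each stem: -a when the stem ends in a voiceless consonant (*nibisah*, *zapas*); -o when the stem ends in a voiced consonant (*apodaz*, *iluker*); -lad when the stem ends in a vowel (*alabo*, *hole*).
*pie* — final sound /e/ (a vowel) → -lad → *pielad*.
*jetadah* — final sound /h/ (a voiceless consonant) → -a → *jetadaha*.
The final sound of *pisoglir* is /r/, which is a voiced consonant, so the suffix is -o, giving *pisogliro*.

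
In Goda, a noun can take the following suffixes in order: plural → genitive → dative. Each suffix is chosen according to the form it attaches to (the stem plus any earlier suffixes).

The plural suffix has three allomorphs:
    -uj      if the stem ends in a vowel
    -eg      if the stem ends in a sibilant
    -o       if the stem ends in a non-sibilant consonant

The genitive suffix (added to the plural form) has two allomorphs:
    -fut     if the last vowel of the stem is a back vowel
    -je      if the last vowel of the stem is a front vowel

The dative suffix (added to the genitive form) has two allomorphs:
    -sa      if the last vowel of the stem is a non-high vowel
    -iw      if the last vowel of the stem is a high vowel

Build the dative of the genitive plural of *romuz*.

romuzegjesa

*romuz* — final sound /z/ (a sibilant) → -eg → *romuzeg*.
Since the last vowel of the plural form *romuzeg* is /e/ (a front vowel), it takes -je, giving *romuzegje*.
The genitive form *romuzegje* — last vowel /e/ (a non-high vowel) → -sa → *romuzegjesa*.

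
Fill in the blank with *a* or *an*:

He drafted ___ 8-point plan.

The indefinite article is chosen by the initial *sound* of the following word, not its spelling.
The number *8* is spoken "eight", beginning with /eɪt/ — a vowel sound.
So the article is *an*: He drafted an 8-point plan.

an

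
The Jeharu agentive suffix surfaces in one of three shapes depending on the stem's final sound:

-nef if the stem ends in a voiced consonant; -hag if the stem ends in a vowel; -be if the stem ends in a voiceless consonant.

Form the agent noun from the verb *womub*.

The final sound of *womub* is /b/, which is a voiced consonant, so the suffix is -nef, giving *womubnef*.

womubnef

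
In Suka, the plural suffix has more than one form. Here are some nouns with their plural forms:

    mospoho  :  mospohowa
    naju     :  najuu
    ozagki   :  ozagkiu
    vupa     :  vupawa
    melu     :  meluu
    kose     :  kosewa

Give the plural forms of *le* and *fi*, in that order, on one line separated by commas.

The alternation tracks the last vowel of the stem — -u when the last vowel of the stem is a high vowel (*naju*, *ozagki*, *melu*); -wa when the last vowel of the stem is a non-high vowel (*mospoho*, *vupa*, *kose*).
*le*: last vowel = /e/, a non-high vowel → -wa → *lewa*.
*fi*: last vowel = /i/, a high vowel → -u → *fiu*.

lewa, fiu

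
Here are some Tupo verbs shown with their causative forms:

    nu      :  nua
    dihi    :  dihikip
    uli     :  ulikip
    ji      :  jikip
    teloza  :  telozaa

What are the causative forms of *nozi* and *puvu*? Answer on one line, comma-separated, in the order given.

The alternation tracks the last vowel of the stem — -kip when the last vowel of the stem is a front vowel (*dihi*, *uli*, *ji*); -a when the last vowel of the stem is a back vowel (*nu*, *teloza*).
*nozi*: last vowel = /i/, a front vowel → -kip → *nozikip*.
*puvu* — last vowel /u/ (a back vowel) → -a → *puvua*.

nozikip, puvua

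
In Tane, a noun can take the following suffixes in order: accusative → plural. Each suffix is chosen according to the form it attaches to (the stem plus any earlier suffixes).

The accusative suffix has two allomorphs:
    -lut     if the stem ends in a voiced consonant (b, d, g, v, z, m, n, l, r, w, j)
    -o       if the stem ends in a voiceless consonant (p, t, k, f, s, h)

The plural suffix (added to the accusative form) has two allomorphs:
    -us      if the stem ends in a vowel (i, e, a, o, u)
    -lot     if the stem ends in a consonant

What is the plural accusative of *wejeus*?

*wejeus*: final consonant = /s/, voiceless → -o → *wejeuso*.
The final sound of the accusative form *wejeuso* is /o/, which is a vowel, so the plural suffix is -us, giving *wejeusous*.

wejeusous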